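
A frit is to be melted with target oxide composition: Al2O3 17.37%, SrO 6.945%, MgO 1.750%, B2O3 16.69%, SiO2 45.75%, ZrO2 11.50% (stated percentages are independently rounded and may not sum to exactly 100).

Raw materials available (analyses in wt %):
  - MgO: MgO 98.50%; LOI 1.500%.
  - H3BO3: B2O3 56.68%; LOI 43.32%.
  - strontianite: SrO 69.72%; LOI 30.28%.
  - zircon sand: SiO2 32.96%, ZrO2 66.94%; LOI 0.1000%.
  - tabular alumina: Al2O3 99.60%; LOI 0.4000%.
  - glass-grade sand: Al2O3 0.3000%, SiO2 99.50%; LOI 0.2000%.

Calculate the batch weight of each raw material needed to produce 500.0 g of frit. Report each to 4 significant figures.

Values along the way are printed rounded to 4 significant figures between the steps; every computation runs at exact precision in every operation. A single rounding produces every reported value — the derived quantities are re-derived using the weight values on 500.0 g of glass at exact precision (LOI, net glass mass, six oxide percentages, the totals, yield) as given in the problem or answer text.
Oxide-by-oxide targets in 500.0 g frit:
  Al2O3: 17.37% × 500.0 = 86.85 g
  SrO: 6.945% × 500.0 = 34.72 g
  MgO: 1.750% × 500.0 = 8.750 g
  B2O3: 16.69% × 500.0 = 83.45 g
  SiO2: 45.75% × 500.0 = 228.8 g
  ZrO2: 11.50% × 500.0 = 57.50 g
Oxide-by-oxide audit per the reported batch figures, for the quoted basis mass (summed amounts equal target values modulo rounding of the values):
  Al2O3: 86.59·0.9960 + 201.4·0.003000 = 86.85 g (target 86.85 g)
  SrO: 49.81·0.6972 = 34.73 g (target 34.72 g)
  MgO: 8.883·0.9850 = 8.750 g (target 8.750 g)
  B2O3: 147.2·0.5668 = 83.43 g (target 83.45 g)
  SiO2: 85.90·0.3296 + 201.4·0.9950 = 228.7 g (target 228.8 g)
  ZrO2: 85.90·0.6694 = 57.50 g (target 57.50 g)
Mass balance on the glass: batch Σ − ignition loss = 500.0 g (the targets, summed, come to 500.0 g; basis as stated: 500.0 g — a pure rounding effect).
Adding the batch up: Σ batch = 579.8 g; LOI removed, Σ of batch·LOI: 79.82 g; glass ÷ batch gives a yield of 86.23%.

Batch per 500.0 g frit:
  MgO: 8.883 g
  H3BO3: 147.2 g
  strontianite: 49.81 g
  zircon sand: 85.90 g
  tabular alumina: 86.59 g
  glass-grade sand: 201.4 g
Total batch = 579.8 g; LOI loss = 79.82 g; yield = 86.23%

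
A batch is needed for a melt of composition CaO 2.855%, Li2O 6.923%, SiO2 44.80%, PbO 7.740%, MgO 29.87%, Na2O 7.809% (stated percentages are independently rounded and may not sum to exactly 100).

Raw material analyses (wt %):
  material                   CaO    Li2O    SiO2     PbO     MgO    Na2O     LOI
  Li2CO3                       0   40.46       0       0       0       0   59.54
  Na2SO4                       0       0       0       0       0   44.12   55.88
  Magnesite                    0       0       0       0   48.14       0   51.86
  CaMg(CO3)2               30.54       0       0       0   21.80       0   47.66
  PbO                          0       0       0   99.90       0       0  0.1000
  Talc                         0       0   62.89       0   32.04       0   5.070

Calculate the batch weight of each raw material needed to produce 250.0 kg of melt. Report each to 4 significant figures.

The intermediate values are shown, rounded to 4 significant digits, at each printed step; all internal work keeps full float precision end to end; every reported result is rounded just once — the derived quantities are carried starting from the weights on 250.0 kg of glass at exact precision (the yield, net glass mass, totals, six oxide percentages, ignition loss) as written in question or answer.
Per-oxide target masses for 250.0 kg melt:
  CaO: 2.855% × 250.0 = 7.138 kg
  Li2O: 6.923% × 250.0 = 17.31 kg
  SiO2: 44.80% × 250.0 = 112.0 kg
  PbO: 7.740% × 250.0 = 19.35 kg
  MgO: 29.87% × 250.0 = 74.68 kg
  Na2O: 7.809% × 250.0 = 19.52 kg
Verifying the oxide balance applying the batch weights above, versus the basis set out (oxide sums agree with the targets once rounding is allowed for):
  CaO: 23.37·0.3054 = 7.137 kg (target 7.138 kg)
  Li2O: 42.78·0.4046 = 17.31 kg (target 17.31 kg)
  SiO2: 178.1·0.6289 = 112.0 kg (target 112.0 kg)
  PbO: 19.37·0.9990 = 19.35 kg (target 19.35 kg)
  MgO: 26.01·0.4814 + 23.37·0.2180 + 178.1·0.3204 = 74.68 kg (target 74.68 kg)
  Na2O: 44.25·0.4412 = 19.52 kg (target 19.52 kg)
Glass mass check: total batch − LOI = 250.0 kg (oxide target masses add up to 250.0 kg; basis as stated: 250.0 kg — any gap is answer rounding).
Batch grand total — Σ batch = 333.9 kg; LOI loss = Σ batch·LOI = 83.87 kg; yield: glass divided by total = 74.88%.

Batch per 250.0 kg melt:
  Li2CO3: 42.78 kg
  Na2SO4: 44.25 kg
  Magnesite: 26.01 kg
  CaMg(CO3)2: 23.37 kg
  PbO: 19.37 kg
  Talc: 178.1 kg
Total batch = 333.9 kg; LOI loss = 83.87 kg; yield = 74.88%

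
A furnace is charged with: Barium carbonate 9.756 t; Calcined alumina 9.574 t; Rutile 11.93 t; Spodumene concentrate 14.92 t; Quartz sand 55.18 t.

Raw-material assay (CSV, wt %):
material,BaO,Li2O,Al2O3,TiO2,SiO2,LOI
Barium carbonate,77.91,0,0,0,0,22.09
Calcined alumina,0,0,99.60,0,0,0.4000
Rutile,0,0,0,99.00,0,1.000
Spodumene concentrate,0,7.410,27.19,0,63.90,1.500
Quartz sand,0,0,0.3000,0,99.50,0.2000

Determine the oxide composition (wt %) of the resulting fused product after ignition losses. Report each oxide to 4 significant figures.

Each numeric step maintains exact precision all the way through. Values along the way are shown (rounded to four significant digits) at each printed step; every reported number carries a single rounding; all derived quantities are computed in full float precision (LOI, the yield, totals, the five compositions, net glass mass) from the batch weights at 98.71 t of glass, as given in the question or the answer.
What the batch supplies per oxide:
  BaO: 9.756·0.7791 = 7.601 t
  Li2O: 14.92·0.07410 = 1.106 t
  Al2O3: 9.574·0.9960 + 14.92·0.2719 + 55.18·0.003000 = 13.76 t
  TiO2: 11.93·0.9900 = 11.81 t
  SiO2: 14.92·0.6390 + 55.18·0.9950 = 64.44 t
LOI: 9.756·0.2209 + 9.574·0.004000 + 11.93·0.01000 + 14.92·0.01500 + 55.18·0.002000 = 2.647 t
Glass = total batch minus LOI = 101.4 − 2.647 = 98.71 t (consistent with Σ oxide mass)
percent share: oxide ÷ glass, ×100

Glass mass = 98.71 t (batch 101.4 − LOI 2.647).
Composition: BaO 7.700%, Li2O 1.120%, Al2O3 13.94%, TiO2 11.96%, SiO2 65.28%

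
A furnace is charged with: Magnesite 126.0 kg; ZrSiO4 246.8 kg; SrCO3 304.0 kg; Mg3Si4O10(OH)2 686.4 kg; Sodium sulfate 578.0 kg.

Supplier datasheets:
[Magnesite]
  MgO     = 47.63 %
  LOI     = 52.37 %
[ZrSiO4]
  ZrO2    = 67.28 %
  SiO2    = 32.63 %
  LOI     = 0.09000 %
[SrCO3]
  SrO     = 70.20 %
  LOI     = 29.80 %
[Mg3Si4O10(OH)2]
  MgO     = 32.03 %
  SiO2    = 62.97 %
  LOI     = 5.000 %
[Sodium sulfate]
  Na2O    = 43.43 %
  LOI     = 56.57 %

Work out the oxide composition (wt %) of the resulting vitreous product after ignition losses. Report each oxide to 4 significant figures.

Glass mass = 1423 kg (batch 1941 − LOI 518.1).
Composition: SrO 15.00%, ZrO2 11.67%, Na2O 17.64%, MgO 19.67%, SiO2 36.03%

The working math holds exact precision from first step to last. Working values are printed rounded to four significant figures across the worked steps — each reported number carries a single rounding. The derived quantities are carried at exact precision (yield, totals, LOI, five oxide percentages, net glass mass) starting from the weights for 1423 kg of glass precisely as stated by the problem or answer text.
Oxide masses out of the charge:
  SrO: 304.0·0.7020 = 213.4 kg
  ZrO2: 246.8·0.6728 = 166.0 kg
  Na2O: 578.0·0.4343 = 251.0 kg
  MgO: 126.0·0.4763 + 686.4·0.3203 = 279.9 kg
  SiO2: 246.8·0.3263 + 686.4·0.6297 = 512.8 kg
LOI: 126.0·0.5237 + 246.8·9.000e-04 + 304.0·0.2980 + 686.4·0.05000 + 578.0·0.5657 = 518.1 kg
Net of LOI, the glass mass = 1941 − 518.1 = 1423 kg (consistent with Σ oxide mass)
percent by weight: oxide/glass ×100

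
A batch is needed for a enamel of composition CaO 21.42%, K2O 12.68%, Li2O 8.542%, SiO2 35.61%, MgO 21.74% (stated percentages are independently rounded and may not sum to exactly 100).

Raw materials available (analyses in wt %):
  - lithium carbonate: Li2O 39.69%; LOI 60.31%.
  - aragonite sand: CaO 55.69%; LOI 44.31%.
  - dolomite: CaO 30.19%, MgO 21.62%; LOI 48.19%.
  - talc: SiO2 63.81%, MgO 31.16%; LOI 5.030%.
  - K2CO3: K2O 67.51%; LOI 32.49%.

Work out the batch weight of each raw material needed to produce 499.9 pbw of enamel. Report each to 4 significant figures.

Batch per 499.9 pbw enamel:
  lithium carbonate: 107.6 pbw
  aragonite sand: 137.7 pbw
  dolomite: 100.6 pbw
  talc: 279.0 pbw
  K2CO3: 93.89 pbw
Total batch = 718.8 pbw; LOI loss = 218.9 pbw; yield = 69.54%

Every computation keeps full float precision in every operation — mid-chain values are printed (rounded to four significant figures) alongside each step — each reported value is rounded just once — all derived quantities are carried from the batch weights per 499.9 pbw of glass at exact precision (totals, net glass mass, the five compositions, ignition loss, yield), exactly as printed in the problem or the answer.
Oxide mass targets, per 499.9 pbw enamel:
  CaO: 21.42% × 499.9 = 107.1 pbw
  K2O: 12.68% × 499.9 = 63.39 pbw
  Li2O: 8.542% × 499.9 = 42.70 pbw
  SiO2: 35.61% × 499.9 = 178.0 pbw
  MgO: 21.74% × 499.9 = 108.7 pbw
Per-oxide balance check applying the batch weights above, at the basis given (delivered sums recover each target within answer rounding):
  CaO: 137.7·0.5569 + 100.6·0.3019 = 107.1 pbw (target 107.1 pbw)
  K2O: 93.89·0.6751 = 63.39 pbw (target 63.39 pbw)
  Li2O: 107.6·0.3969 = 42.71 pbw (target 42.70 pbw)
  SiO2: 279.0·0.6381 = 178.0 pbw (target 178.0 pbw)
  MgO: 100.6·0.2162 + 279.0·0.3116 = 108.7 pbw (target 108.7 pbw)
Glass mass check: the batch minus its LOI: 499.9 pbw (per-oxide target masses sum to 499.9 pbw; against the stated basis, 499.9 pbw — a pure rounding effect).
Batch grand total — Σ batch = 718.8 pbw; LOI removed, Σ of batch·LOI: 218.9 pbw; yield, glass over the total, = 69.54%.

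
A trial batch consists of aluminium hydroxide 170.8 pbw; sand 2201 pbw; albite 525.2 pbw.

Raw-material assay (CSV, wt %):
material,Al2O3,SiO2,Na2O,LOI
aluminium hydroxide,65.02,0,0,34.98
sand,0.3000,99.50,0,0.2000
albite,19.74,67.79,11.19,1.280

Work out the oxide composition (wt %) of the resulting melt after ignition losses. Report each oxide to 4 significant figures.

Each numeric step maintains full float precision at each step; values along the way appear with 4-significant-digit rounding when written out; each reported result takes exactly one rounding — all derived quantities are computed at full precision (yield, totals, glass mass, ignition loss, the three compositions) from the batch weights per 2826 pbw of glass as written in problem or answer.
Oxide masses out of the charge:
  Al2O3: 170.8·0.6502 + 2201·0.003000 + 525.2·0.1974 = 221.3 pbw
  SiO2: 2201·0.9950 + 525.2·0.6779 = 2546 pbw
  Na2O: 525.2·0.1119 = 58.77 pbw
LOI: 170.8·0.3498 + 2201·0.002000 + 525.2·0.01280 = 70.87 pbw
Net of LOI, the glass mass = 2897 − 70.87 = 2826 pbw (equal to the oxide-mass sum)
percent by weight: oxide/glass ×100

Glass mass = 2826 pbw (batch 2897 − LOI 70.87).
Composition: Al2O3 7.832%, SiO2 90.09%, Na2O 2.080%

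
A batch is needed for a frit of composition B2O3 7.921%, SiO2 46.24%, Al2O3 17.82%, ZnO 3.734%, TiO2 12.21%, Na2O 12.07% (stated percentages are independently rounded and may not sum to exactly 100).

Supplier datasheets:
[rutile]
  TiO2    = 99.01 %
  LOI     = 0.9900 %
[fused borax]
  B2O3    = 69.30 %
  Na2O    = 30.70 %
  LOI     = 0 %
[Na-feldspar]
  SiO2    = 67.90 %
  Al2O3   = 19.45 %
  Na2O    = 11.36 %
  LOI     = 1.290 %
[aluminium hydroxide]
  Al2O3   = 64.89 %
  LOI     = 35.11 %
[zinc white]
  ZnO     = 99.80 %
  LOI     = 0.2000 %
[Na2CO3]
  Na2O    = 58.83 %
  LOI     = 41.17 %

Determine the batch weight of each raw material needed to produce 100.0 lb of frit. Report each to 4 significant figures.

All internal work carries full precision from first step to last. Rounding to 4 significant figures extends to each in-between result as shown; each reported result is rounded once only — derived quantities (LOI, net glass mass, the six compositions, totals, yield) are rebuilt from the weighed amounts at 100.0 lb of glass in exact precision as they appear in either problem or answer.
Oxide-by-oxide targets in 100.0 lb frit:
  B2O3: 7.921% × 100.0 = 7.921 lb
  SiO2: 46.24% × 100.0 = 46.24 lb
  Al2O3: 17.82% × 100.0 = 17.82 lb
  ZnO: 3.734% × 100.0 = 3.734 lb
  TiO2: 12.21% × 100.0 = 12.21 lb
  Na2O: 12.07% × 100.0 = 12.07 lb
Sums-versus-targets review applying the batch weights above, versus the basis set out (delivered sums recover each target given rounding of the digits):
  B2O3: 11.43·0.6930 = 7.921 lb (target 7.921 lb)
  SiO2: 68.10·0.6790 = 46.24 lb (target 46.24 lb)
  Al2O3: 68.10·0.1945 + 7.050·0.6489 = 17.82 lb (target 17.82 lb)
  ZnO: 3.741·0.9980 = 3.734 lb (target 3.734 lb)
  TiO2: 12.33·0.9901 = 12.21 lb (target 12.21 lb)
  Na2O: 11.43·0.3070 + 68.10·0.1136 + 1.402·0.5883 = 12.07 lb (target 12.07 lb)
Glass-mass closure: total batch − LOI = 99.99 lb (targets for the oxides total 99.99 lb; versus the stated basis of 100.0 lb — any gap is answer rounding).
Summing the batch: Σ batch = 104.1 lb; LOI loss = Σ batch·LOI = 4.060 lb; yield: glass divided by total = 96.10%.

Batch per 100.0 lb frit:
  rutile: 12.33 lb
  fused borax: 11.43 lb
  Na-feldspar: 68.10 lb
  aluminium hydroxide: 7.050 lb
  zinc white: 3.741 lb
  Na2CO3: 1.402 lb
Total batch = 104.1 lb; LOI loss = 4.060 lb; yield = 96.10%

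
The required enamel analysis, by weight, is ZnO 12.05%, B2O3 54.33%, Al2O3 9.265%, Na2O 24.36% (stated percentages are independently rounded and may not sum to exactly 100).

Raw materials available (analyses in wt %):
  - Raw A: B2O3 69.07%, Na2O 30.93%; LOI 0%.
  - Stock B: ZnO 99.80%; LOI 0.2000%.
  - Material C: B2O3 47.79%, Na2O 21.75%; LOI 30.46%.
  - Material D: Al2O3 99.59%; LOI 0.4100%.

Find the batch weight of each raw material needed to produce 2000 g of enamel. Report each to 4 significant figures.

Full precision is held in every operation; intermediates appear, rounded to four significant figures, alongside each step — exactly one rounding goes into each reported figure; all derived quantities are re-derived starting from the weights at 2000 g of glass at exact precision (the yield, LOI, glass mass, the totals, the four compositions), as given in problem or answer.
Target oxide masses per 2000 g enamel:
  ZnO: 12.05% × 2000 = 241.0 g
  B2O3: 54.33% × 2000 = 1087 g
  Al2O3: 9.265% × 2000 = 185.3 g
  Na2O: 24.36% × 2000 = 487.2 g
Mass-balance tally per oxide per the reported batch figures, relative to the basis at hand (each sum matches its target mass given rounding of the digits):
  ZnO: 241.5·0.9980 = 241.0 g (target 241.0 g)
  B2O3: 1452·0.6907 + 175.6·0.4779 = 1087 g (target 1087 g)
  Al2O3: 186.1·0.9959 = 185.3 g (target 185.3 g)
  Na2O: 1452·0.3093 + 175.6·0.2175 = 487.3 g (target 487.2 g)
Glass mass check: whole batch net of LOI = 2000 g (targets for the oxides total 2000 g; versus the stated basis of 2000 g — rounding explains the deltas).
Batch total: Σ batch = 2055 g; LOI removed, Σ of batch·LOI: 54.73 g; yield = glass ÷ total batch = 97.34%.

Batch per 2000 g enamel:
  Raw A: 1452 g
  Stock B: 241.5 g
  Material C: 175.6 g
  Material D: 186.1 g
Total batch = 2055 g; LOI loss = 54.73 g; yield = 97.34%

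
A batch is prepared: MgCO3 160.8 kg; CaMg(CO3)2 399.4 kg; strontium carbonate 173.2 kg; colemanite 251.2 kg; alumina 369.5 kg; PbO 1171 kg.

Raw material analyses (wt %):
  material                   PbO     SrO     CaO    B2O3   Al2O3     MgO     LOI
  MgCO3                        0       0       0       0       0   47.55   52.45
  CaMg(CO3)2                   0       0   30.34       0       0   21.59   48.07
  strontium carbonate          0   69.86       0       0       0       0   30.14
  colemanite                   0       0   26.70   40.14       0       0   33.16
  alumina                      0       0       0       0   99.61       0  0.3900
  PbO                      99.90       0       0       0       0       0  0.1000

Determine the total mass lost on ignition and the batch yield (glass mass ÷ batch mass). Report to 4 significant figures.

All internal work runs at full precision at all times. In-progress results are printed rounded off to 4 significant figures in the printout. A single rounding completes each reported number — all derived quantities (LOI, totals, glass mass, six oxide percentages, yield) are recomputed from the batch weights at 2111 kg of glass in full float precision, precisely as stated by problem or answer.
Per-material ignition loss:
  MgCO3: 160.8 × 0.5245 = 84.34 kg
  CaMg(CO3)2: 399.4 × 0.4807 = 192.0 kg
  strontium carbonate: 173.2 × 0.3014 = 52.20 kg
  colemanite: 251.2 × 0.3316 = 83.30 kg
  alumina: 369.5 × 0.003900 = 1.441 kg
  PbO: 1171 × 0.001000 = 1.171 kg
Total LOI = 414.4 kg
Glass = batch − LOI = 2525 − 414.4 = 2111 kg

LOI loss = 414.4 kg; glass = 2111 kg; yield = 83.59%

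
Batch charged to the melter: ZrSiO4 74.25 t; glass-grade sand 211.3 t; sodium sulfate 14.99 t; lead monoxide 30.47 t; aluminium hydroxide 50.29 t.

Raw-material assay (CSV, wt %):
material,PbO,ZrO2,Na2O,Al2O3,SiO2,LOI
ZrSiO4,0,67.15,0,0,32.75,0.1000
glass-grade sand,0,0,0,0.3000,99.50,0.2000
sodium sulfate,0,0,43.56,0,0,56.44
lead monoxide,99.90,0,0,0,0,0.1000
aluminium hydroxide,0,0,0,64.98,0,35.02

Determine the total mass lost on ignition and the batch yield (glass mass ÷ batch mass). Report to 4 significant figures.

LOI loss = 26.60 t; glass = 354.7 t; yield = 93.02%

The whole derivation runs at exact precision end to end. Intermediates are shown (rounded to four significant figures) across the worked steps — each reported figure is rounded only once. The derived quantities are re-derived from the batch weights for 354.7 t of glass at full precision (net glass mass, LOI, five oxide percentages, the totals, yield), as quoted within question or answer.
Each material's LOI contribution:
  ZrSiO4: 74.25 × 0.001000 = 0.07425 t
  glass-grade sand: 211.3 × 0.002000 = 0.4226 t
  sodium sulfate: 14.99 × 0.5644 = 8.460 t
  lead monoxide: 30.47 × 0.001000 = 0.03047 t
  aluminium hydroxide: 50.29 × 0.3502 = 17.61 t
Total LOI = 26.60 t
Glass = batch − LOI = 381.3 − 26.60 = 354.7 t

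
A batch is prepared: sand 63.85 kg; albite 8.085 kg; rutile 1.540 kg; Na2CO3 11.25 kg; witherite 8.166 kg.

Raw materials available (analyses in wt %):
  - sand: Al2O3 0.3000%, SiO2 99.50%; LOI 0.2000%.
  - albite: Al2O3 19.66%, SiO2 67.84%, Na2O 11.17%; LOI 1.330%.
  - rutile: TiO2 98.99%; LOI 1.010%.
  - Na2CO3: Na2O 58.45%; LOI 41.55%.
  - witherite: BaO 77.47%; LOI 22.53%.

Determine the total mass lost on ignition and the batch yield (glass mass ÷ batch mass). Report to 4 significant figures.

LOI loss = 6.765 kg; glass = 86.13 kg; yield = 92.72%

All internal work runs at full precision in all steps. Working values are printed rounded to four significant figures. Every reported result is rounded only once — all derived quantities, which include LOI, five oxide percentages, yield, totals, net glass mass, are computed in exact precision, as quoted within either problem or answer, using the weight values per 86.13 kg of glass.
Ignition loss by material:
  sand: 63.85 × 0.002000 = 0.1277 kg
  albite: 8.085 × 0.01330 = 0.1075 kg
  rutile: 1.540 × 0.01010 = 0.01555 kg
  Na2CO3: 11.25 × 0.4155 = 4.674 kg
  witherite: 8.166 × 0.2253 = 1.840 kg
Total LOI = 6.765 kg
Glass = batch − LOI = 92.89 − 6.765 = 86.13 kg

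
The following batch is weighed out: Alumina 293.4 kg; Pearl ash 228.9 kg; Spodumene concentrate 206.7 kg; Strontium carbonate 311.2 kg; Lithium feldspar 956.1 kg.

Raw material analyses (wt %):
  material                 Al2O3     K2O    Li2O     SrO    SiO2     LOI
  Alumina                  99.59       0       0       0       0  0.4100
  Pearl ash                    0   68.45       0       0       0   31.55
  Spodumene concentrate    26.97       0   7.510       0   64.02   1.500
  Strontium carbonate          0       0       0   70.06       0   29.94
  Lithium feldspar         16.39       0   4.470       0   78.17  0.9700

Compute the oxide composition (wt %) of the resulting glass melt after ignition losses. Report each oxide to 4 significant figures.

Glass mass = 1817 kg (batch 1996 − LOI 179.0).
Composition: Al2O3 27.77%, K2O 8.622%, Li2O 3.206%, SrO 12.00%, SiO2 48.41%

Working values are shown, with 4-significant-digit rounding, within the worked lines; every computation holds full float precision at all times; every reported number takes a single rounding; the derived quantities are computed from the batch weights per 1817 kg of glass in full precision (LOI, net glass mass, totals, yield, the five compositions), as set out in problem or answer.
Per-oxide mass from batch:
  Al2O3: 293.4·0.9959 + 206.7·0.2697 + 956.1·0.1639 = 504.6 kg
  K2O: 228.9·0.6845 = 156.7 kg
  Li2O: 206.7·0.07510 + 956.1·0.04470 = 58.26 kg
  SrO: 311.2·0.7006 = 218.0 kg
  SiO2: 206.7·0.6402 + 956.1·0.7817 = 879.7 kg
LOI: 293.4·0.004100 + 228.9·0.3155 + 206.7·0.01500 + 311.2·0.2994 + 956.1·0.009700 = 179.0 kg
The glass mass, total less LOI, = 1996 − 179.0 = 1817 kg (equal to the oxide-mass sum)
wt % = oxide mass / glass mass × 100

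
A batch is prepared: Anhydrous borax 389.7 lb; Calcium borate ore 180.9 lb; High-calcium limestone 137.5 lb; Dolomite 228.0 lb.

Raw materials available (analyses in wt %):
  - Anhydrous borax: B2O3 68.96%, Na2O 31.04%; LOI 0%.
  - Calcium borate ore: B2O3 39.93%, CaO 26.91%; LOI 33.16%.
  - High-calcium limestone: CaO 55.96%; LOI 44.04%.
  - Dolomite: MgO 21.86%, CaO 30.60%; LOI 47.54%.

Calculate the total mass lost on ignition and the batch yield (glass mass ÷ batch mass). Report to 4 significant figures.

The working math runs at full float precision through every step; the intermediate values are printed with 4-significant-figure rounding alongside each step — each reported value sees exactly one rounding — the derived quantities (ignition loss, the totals, glass mass, yield, four oxide percentages) are carried at exact precision from the batch weights per 707.2 lb of glass precisely as stated by the problem or the answer.
Material-by-material LOI:
  Anhydrous borax: 389.7 × 0 = 0 lb
  Calcium borate ore: 180.9 × 0.3316 = 59.99 lb
  High-calcium limestone: 137.5 × 0.4404 = 60.55 lb
  Dolomite: 228.0 × 0.4754 = 108.4 lb
Total LOI = 228.9 lb
Glass = batch − LOI = 936.1 − 228.9 = 707.2 lb

LOI loss = 228.9 lb; glass = 707.2 lb; yield = 75.54%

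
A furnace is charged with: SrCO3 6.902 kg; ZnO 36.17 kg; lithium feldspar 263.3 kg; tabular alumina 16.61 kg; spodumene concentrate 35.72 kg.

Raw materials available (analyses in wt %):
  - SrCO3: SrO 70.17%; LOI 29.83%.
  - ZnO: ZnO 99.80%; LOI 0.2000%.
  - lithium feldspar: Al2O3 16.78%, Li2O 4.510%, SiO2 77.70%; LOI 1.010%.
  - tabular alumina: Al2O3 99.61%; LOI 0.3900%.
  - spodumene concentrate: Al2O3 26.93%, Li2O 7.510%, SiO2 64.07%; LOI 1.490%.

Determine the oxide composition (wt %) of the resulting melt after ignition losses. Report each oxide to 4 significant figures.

All arithmetic keeps full precision in every operation. Working values are shown, rounded to four significant digits, as written; every reported number takes just one rounding — derived quantities (yield, net glass mass, the totals, ignition loss, the five compositions) are recomputed using the weight values on 353.3 kg of glass in full float precision as quoted within the problem or answer text.
Mass of each oxide from the mix:
  ZnO: 36.17·0.9980 = 36.10 kg
  Al2O3: 263.3·0.1678 + 16.61·0.9961 + 35.72·0.2693 = 70.35 kg
  Li2O: 263.3·0.04510 + 35.72·0.07510 = 14.56 kg
  SiO2: 263.3·0.7770 + 35.72·0.6407 = 227.5 kg
  SrO: 6.902·0.7017 = 4.843 kg
LOI: 6.902·0.2983 + 36.17·0.002000 + 263.3·0.01010 + 16.61·0.003900 + 35.72·0.01490 = 5.388 kg
Net of LOI, the glass mass = 358.7 − 5.388 = 353.3 kg (= the summed oxide contributions)
percent share: oxide ÷ glass, ×100

Glass mass = 353.3 kg (batch 358.7 − LOI 5.388).
Composition: ZnO 10.22%, Al2O3 19.91%, Li2O 4.120%, SiO2 64.38%, SrO 1.371%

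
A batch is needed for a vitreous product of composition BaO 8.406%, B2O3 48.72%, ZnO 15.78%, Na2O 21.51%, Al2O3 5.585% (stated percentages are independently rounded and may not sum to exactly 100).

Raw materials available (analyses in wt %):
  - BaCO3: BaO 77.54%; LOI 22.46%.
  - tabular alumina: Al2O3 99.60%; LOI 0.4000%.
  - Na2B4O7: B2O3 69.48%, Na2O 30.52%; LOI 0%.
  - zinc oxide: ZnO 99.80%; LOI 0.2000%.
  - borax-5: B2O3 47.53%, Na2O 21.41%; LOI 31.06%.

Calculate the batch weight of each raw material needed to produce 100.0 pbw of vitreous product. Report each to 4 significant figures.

Batch per 100.0 pbw vitreous product:
  BaCO3: 10.84 pbw
  tabular alumina: 5.607 pbw
  Na2B4O7: 56.09 pbw
  zinc oxide: 15.81 pbw
  borax-5: 20.51 pbw
Total batch = 108.9 pbw; LOI loss = 8.859 pbw; yield = 91.86%

Working values are printed rounded off to 4 significant figures at each printed step. The working math holds full precision in all steps — a single rounding finalizes every reported result — the derived quantities are carried using the weight values for 100.0 pbw of glass at exact precision (five oxide percentages, ignition loss, net glass mass, the totals, yield) precisely as stated by question or answer.
Oxide mass targets, per 100.0 pbw vitreous product:
  BaO: 8.406% × 100.0 = 8.406 pbw
  B2O3: 48.72% × 100.0 = 48.72 pbw
  ZnO: 15.78% × 100.0 = 15.78 pbw
  Na2O: 21.51% × 100.0 = 21.51 pbw
  Al2O3: 5.585% × 100.0 = 5.585 pbw
Checking each oxide sum on the weights just shown, versus the basis set out (each sum matches its target mass up to rounding of the answer):
  BaO: 10.84·0.7754 = 8.405 pbw (target 8.406 pbw)
  B2O3: 56.09·0.6948 + 20.51·0.4753 = 48.72 pbw (target 48.72 pbw)
  ZnO: 15.81·0.9980 = 15.78 pbw (target 15.78 pbw)
  Na2O: 56.09·0.3052 + 20.51·0.2141 = 21.51 pbw (target 21.51 pbw)
  Al2O3: 5.607·0.9960 = 5.585 pbw (target 5.585 pbw)
Auditing the glass mass value: Σ batch − LOI loss = 100.0 pbw (per-oxide target masses sum to 100.0 pbw; stated basis 100.0 pbw — differing by rounding only).
Total batch = Σ batch = 108.9 pbw; the LOI term Σ batch·LOI equals 8.859 pbw; the yield ratio, glass ÷ batch: 91.86%.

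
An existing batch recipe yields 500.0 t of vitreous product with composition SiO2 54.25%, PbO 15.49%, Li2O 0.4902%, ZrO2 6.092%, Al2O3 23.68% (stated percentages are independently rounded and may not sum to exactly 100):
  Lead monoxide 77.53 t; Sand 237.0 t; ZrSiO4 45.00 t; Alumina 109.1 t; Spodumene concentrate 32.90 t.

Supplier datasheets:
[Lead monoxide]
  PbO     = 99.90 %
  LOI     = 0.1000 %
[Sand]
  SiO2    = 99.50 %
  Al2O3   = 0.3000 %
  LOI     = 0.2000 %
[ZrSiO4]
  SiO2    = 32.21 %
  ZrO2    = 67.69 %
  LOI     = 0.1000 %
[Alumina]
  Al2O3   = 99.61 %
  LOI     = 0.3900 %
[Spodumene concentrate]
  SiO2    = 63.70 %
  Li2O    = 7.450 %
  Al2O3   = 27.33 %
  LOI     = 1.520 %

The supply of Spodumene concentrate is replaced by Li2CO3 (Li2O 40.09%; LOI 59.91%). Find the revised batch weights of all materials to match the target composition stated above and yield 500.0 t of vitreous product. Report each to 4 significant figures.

Revised batch per 500.0 t vitreous product:
  Lead monoxide: 77.53 t
  Sand: 258.0 t
  ZrSiO4: 45.00 t
  Alumina: 118.1 t
  Li2CO3: 6.114 t
Total batch = 504.7 t; LOI loss = 4.762 t

All arithmetic keeps full float precision through the solve — the intermediate values are shown, rounded to 4 significant figures, in the working — each reported value undergoes a single rounding. All derived quantities, which include the totals, net glass mass, the five compositions, LOI, the yield, are computed in full precision, as written in the problem or answer text, using the weight values for 500.0 t of glass.
Per-oxide target masses for 500.0 t vitreous product:
  SiO2: 54.25% × 500.0 = 271.2 t
  PbO: 15.49% × 500.0 = 77.45 t
  Li2O: 0.4902% × 500.0 = 2.451 t
  ZrO2: 6.092% × 500.0 = 30.46 t
  Al2O3: 23.68% × 500.0 = 118.4 t
Sums-versus-targets review from the weights as reported, relative to the basis at hand (sums match the target masses given rounding of the digits):
  SiO2: 258.0·0.9950 + 45.00·0.3221 = 271.2 t (target 271.2 t)
  PbO: 77.53·0.9990 = 77.45 t (target 77.45 t)
  Li2O: 6.114·0.4009 = 2.451 t (target 2.451 t)
  ZrO2: 45.00·0.6769 = 30.46 t (target 30.46 t)
  Al2O3: 258.0·0.003000 + 118.1·0.9961 = 118.4 t (target 118.4 t)
Glass-mass sanity pass: total batch − LOI = 500.0 t (the targets, summed, come to 500.0 t; with the basis standing at 500.0 t — rounding explains the deltas).
Summing the batch: Σ batch = 504.7 t; ignition loss, Σ(batch × LOI) = 4.762 t; yield: glass divided by total = 99.06%.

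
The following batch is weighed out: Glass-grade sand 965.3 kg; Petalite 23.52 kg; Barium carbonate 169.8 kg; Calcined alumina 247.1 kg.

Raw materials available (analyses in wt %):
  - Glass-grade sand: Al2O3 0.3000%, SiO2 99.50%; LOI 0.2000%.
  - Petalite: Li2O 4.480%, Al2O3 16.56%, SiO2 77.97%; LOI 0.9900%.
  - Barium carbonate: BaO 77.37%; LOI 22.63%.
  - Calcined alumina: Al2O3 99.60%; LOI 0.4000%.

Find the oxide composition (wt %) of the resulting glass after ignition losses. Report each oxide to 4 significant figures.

Glass mass = 1364 kg (batch 1406 − LOI 41.58).
Composition: Li2O 0.07724%, BaO 9.631%, Al2O3 18.54%, SiO2 71.75%

Values along the way appear, rounded to four significant figures, within the worked lines; the whole derivation holds full float precision throughout; each reported number sees exactly one rounding. The derived quantities (yield, LOI, the totals, the four compositions, glass mass) are rebuilt from the batch weights on 1364 kg of glass at full precision, precisely as stated by problem or answer.
Oxide-by-oxide delivered mass:
  Li2O: 23.52·0.04480 = 1.054 kg
  BaO: 169.8·0.7737 = 131.4 kg
  Al2O3: 965.3·0.003000 + 23.52·0.1656 + 247.1·0.9960 = 252.9 kg
  SiO2: 965.3·0.9950 + 23.52·0.7797 = 978.8 kg
LOI: 965.3·0.002000 + 23.52·0.009900 + 169.8·0.2263 + 247.1·0.004000 = 41.58 kg
Glass mass = batch − LOI = 1406 − 41.58 = 1364 kg (= Σ oxide masses)
each wt % is 100 × oxide ÷ glass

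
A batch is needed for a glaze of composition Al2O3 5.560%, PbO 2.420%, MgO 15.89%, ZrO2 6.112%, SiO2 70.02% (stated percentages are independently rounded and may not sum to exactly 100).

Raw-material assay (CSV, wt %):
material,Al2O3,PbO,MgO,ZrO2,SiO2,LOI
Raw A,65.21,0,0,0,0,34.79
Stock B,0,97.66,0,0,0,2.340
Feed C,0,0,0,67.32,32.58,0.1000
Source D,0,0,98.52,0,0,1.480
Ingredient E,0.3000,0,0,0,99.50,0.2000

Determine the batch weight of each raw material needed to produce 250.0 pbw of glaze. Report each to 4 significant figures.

Working values are printed (rounded to 4 significant figures) across the worked steps; all arithmetic runs at exact precision from start to finish; every reported number is rounded exactly once. All derived quantities (net glass mass, totals, the five compositions, yield, LOI) are recomputed in full float precision from the batch weights at 250.0 pbw of glass, as given in the problem or answer text.
The oxide mass targets at 250.0 pbw glaze:
  Al2O3: 5.560% × 250.0 = 13.90 pbw
  PbO: 2.420% × 250.0 = 6.050 pbw
  MgO: 15.89% × 250.0 = 39.72 pbw
  ZrO2: 6.112% × 250.0 = 15.28 pbw
  SiO2: 70.02% × 250.0 = 175.0 pbw
Balance tally, oxide-wise, applying the batch weights above, relative to the basis at hand (oxide sums agree with the targets inside rounding margins):
  Al2O3: 20.54·0.6521 + 168.5·0.003000 = 13.90 pbw (target 13.90 pbw)
  PbO: 6.195·0.9766 = 6.050 pbw (target 6.050 pbw)
  MgO: 40.32·0.9852 = 39.72 pbw (target 39.72 pbw)
  ZrO2: 22.70·0.6732 = 15.28 pbw (target 15.28 pbw)
  SiO2: 22.70·0.3258 + 168.5·0.9950 = 175.1 pbw (target 175.0 pbw)
The glass-mass cross-check: total batch − LOI = 250.0 pbw (per-oxide target masses sum to 250.0 pbw; the stated basis being 250.0 pbw — gaps are rounding artifacts).
Total batch = Σ batch = 258.3 pbw; LOI removed, Σ of batch·LOI: 8.247 pbw; yield, glass over the total, = 96.81%.

Batch per 250.0 pbw glaze:
  Raw A: 20.54 pbw
  Stock B: 6.195 pbw
  Feed C: 22.70 pbw
  Source D: 40.32 pbw
  Ingredient E: 168.5 pbw
Total batch = 258.3 pbw; LOI loss = 8.247 pbw; yield = 96.81%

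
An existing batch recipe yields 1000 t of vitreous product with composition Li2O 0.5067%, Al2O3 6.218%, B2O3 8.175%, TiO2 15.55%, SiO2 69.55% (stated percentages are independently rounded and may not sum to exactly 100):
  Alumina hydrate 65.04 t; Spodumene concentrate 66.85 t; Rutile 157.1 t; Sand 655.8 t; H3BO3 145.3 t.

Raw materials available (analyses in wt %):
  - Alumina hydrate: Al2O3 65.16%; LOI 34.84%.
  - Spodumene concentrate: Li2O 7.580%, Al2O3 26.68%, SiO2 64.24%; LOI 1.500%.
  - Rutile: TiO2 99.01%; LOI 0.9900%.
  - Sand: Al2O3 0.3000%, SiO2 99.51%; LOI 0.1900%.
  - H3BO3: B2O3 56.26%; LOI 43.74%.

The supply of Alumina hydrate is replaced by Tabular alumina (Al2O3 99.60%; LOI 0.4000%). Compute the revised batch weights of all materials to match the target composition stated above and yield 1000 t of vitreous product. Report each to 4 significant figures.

Working values are printed (rounded to four significant figures) across the worked steps. All internal work runs at exact precision from start to finish — every reported figure receives exactly one rounding; all derived quantities (glass mass, totals, ignition loss, yield, five oxide percentages) are computed in full float precision from the batch weights at 1000 t of glass exactly as printed in problem or answer.
Oxide mass targets, per 1000 t vitreous product:
  Li2O: 0.5067% × 1000 = 5.067 t
  Al2O3: 6.218% × 1000 = 62.18 t
  B2O3: 8.175% × 1000 = 81.75 t
  TiO2: 15.55% × 1000 = 155.5 t
  SiO2: 69.55% × 1000 = 695.5 t
A balance pass over the oxides, on the weights just shown, versus the basis set out (delivered sums recover each target within answer rounding):
  Li2O: 66.85·0.07580 = 5.067 t (target 5.067 t)
  Al2O3: 42.55·0.9960 + 66.85·0.2668 + 655.8·0.003000 = 62.18 t (target 62.18 t)
  B2O3: 145.3·0.5626 = 81.75 t (target 81.75 t)
  TiO2: 157.1·0.9901 = 155.5 t (target 155.5 t)
  SiO2: 66.85·0.6424 + 655.8·0.9951 = 695.5 t (target 695.5 t)
Consistency of the glass mass: total batch − LOI = 1000 t (targets for the oxides total 1000 t; versus the stated basis of 1000 t — deltas are rounding alone).
Total batch = Σ batch = 1068 t; Σ batch·LOI gives LOI loss = 67.53 t; glass ÷ batch gives a yield of 93.67%.

Revised batch per 1000 t vitreous product:
  Tabular alumina: 42.55 t
  Spodumene concentrate: 66.85 t
  Rutile: 157.1 t
  Sand: 655.8 t
  H3BO3: 145.3 t
Total batch = 1068 t; LOI loss = 67.53 t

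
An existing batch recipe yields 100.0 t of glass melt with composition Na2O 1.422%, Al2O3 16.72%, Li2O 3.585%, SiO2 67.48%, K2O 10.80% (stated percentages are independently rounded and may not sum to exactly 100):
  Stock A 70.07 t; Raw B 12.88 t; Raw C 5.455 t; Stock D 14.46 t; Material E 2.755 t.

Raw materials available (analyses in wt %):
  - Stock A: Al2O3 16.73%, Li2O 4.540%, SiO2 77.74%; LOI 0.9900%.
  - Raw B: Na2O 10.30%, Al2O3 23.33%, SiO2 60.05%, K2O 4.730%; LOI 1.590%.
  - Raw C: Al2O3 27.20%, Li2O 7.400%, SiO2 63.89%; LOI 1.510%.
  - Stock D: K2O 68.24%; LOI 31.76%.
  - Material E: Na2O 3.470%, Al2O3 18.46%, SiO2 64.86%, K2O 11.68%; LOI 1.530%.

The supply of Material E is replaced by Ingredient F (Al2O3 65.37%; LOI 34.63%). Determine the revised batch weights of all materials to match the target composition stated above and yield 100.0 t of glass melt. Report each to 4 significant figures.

All arithmetic keeps full precision through every step — rounding to 4 significant digits applies to each in-between result as shown. Each reported number receives exactly one rounding — derived quantities are computed in full float precision (five oxide percentages, yield, glass mass, the totals, ignition loss) from the weighed amounts at 100.0 t of glass, as written in the question or the answer.
Per-oxide target masses for 100.0 t glass melt:
  Na2O: 1.422% × 100.0 = 1.422 t
  Al2O3: 16.72% × 100.0 = 16.72 t
  Li2O: 3.585% × 100.0 = 3.585 t
  SiO2: 67.48% × 100.0 = 67.48 t
  K2O: 10.80% × 100.0 = 10.80 t
Per-oxide balance check applying the batch weights above, relative to the basis at hand (sum by sum, the targets are met net of answer rounding effects):
  Na2O: 13.81·0.1030 = 1.422 t (target 1.422 t)
  Al2O3: 73.26·0.1673 + 13.81·0.2333 + 3.498·0.2720 + 0.4447·0.6537 = 16.72 t (target 16.72 t)
  Li2O: 73.26·0.04540 + 3.498·0.07400 = 3.585 t (target 3.585 t)
  SiO2: 73.26·0.7774 + 13.81·0.6005 + 3.498·0.6389 = 67.48 t (target 67.48 t)
  K2O: 13.81·0.04730 + 14.87·0.6824 = 10.80 t (target 10.80 t)
Glass-mass bookkeeping: batch Σ − ignition loss = 100.0 t (summing oxide targets gives 100.0 t; the stated basis being 100.0 t — a pure rounding effect).
Batch total: Σ batch = 105.9 t; ignition loss, Σ(batch × LOI) = 5.874 t; yield: glass divided by total = 94.45%.

Revised batch per 100.0 t glass melt:
  Stock A: 73.26 t
  Raw B: 13.81 t
  Raw C: 3.498 t
  Stock D: 14.87 t
  Ingredient F: 0.4447 t
Total batch = 105.9 t; LOI loss = 5.874 t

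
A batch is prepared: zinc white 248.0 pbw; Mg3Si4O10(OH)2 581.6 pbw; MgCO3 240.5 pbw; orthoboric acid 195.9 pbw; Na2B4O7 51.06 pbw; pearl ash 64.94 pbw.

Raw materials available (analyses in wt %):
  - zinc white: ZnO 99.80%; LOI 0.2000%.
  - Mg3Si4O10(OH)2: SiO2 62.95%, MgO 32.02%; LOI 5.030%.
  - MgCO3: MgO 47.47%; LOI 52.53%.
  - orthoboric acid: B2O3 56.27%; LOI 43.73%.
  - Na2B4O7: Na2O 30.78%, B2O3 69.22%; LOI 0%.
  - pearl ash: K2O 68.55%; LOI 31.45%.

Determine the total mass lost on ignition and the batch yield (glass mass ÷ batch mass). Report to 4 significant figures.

LOI loss = 262.2 pbw; glass = 1120 pbw; yield = 81.03%

Rounding to four significant figures extends to every intermediate as shown; all internal work maintains exact precision in every operation; each reported figure is rounded just once; derived quantities, including glass mass, LOI, six oxide percentages, the totals, yield, are recomputed from the weighed amounts at 1120 pbw of glass at full precision, exactly as printed in either problem or answer.
Ignition loss by material:
  zinc white: 248.0 × 0.002000 = 0.4960 pbw
  Mg3Si4O10(OH)2: 581.6 × 0.05030 = 29.25 pbw
  MgCO3: 240.5 × 0.5253 = 126.3 pbw
  orthoboric acid: 195.9 × 0.4373 = 85.67 pbw
  Na2B4O7: 51.06 × 0 = 0 pbw
  pearl ash: 64.94 × 0.3145 = 20.42 pbw
Total LOI = 262.2 pbw
Glass = batch − LOI = 1382 − 262.2 = 1120 pbw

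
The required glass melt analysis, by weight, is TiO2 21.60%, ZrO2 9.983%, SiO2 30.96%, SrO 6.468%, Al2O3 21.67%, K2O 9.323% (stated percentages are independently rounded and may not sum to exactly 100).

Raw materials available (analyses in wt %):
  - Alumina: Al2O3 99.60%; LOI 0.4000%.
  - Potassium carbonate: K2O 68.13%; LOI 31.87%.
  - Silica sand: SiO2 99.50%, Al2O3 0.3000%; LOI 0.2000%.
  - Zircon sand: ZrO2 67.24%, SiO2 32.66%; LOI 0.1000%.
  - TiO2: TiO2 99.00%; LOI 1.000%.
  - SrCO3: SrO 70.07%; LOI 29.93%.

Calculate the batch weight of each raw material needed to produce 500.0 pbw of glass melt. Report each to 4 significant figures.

Values along the way are shown with 4-significant-figure rounding between the steps. All internal work runs at full float precision from first step to last; each reported number includes exactly one rounding; all derived quantities are carried at full float precision (totals, glass mass, the six compositions, LOI, the yield) starting from the weights for 500.0 pbw of glass exactly as shown in problem or answer.
The oxide mass targets at 500.0 pbw glass melt:
  TiO2: 21.60% × 500.0 = 108.0 pbw
  ZrO2: 9.983% × 500.0 = 49.92 pbw
  SiO2: 30.96% × 500.0 = 154.8 pbw
  SrO: 6.468% × 500.0 = 32.34 pbw
  Al2O3: 21.67% × 500.0 = 108.4 pbw
  K2O: 9.323% × 500.0 = 46.62 pbw
Sums-versus-targets review on the weights just shown, on the stated basis (delivered sums recover each target given rounding of the digits):
  TiO2: 109.1·0.9900 = 108.0 pbw (target 108.0 pbw)
  ZrO2: 74.23·0.6724 = 49.91 pbw (target 49.92 pbw)
  SiO2: 131.2·0.9950 + 74.23·0.3266 = 154.8 pbw (target 154.8 pbw)
  SrO: 46.15·0.7007 = 32.34 pbw (target 32.34 pbw)
  Al2O3: 108.4·0.9960 + 131.2·0.003000 = 108.4 pbw (target 108.4 pbw)
  K2O: 68.42·0.6813 = 46.61 pbw (target 46.62 pbw)
Glass-mass bookkeeping: total batch − LOI = 500.0 pbw (oxide target masses add up to 500.0 pbw; with the basis standing at 500.0 pbw — any gap is answer rounding).
Adding the batch up: Σ batch = 537.5 pbw; LOI removed, Σ of batch·LOI: 37.48 pbw; yield: glass divided by total = 93.03%.

Batch per 500.0 pbw glass melt:
  Alumina: 108.4 pbw
  Potassium carbonate: 68.42 pbw
  Silica sand: 131.2 pbw
  Zircon sand: 74.23 pbw
  TiO2: 109.1 pbw
  SrCO3: 46.15 pbw
Total batch = 537.5 pbw; LOI loss = 37.48 pbw; yield = 93.03%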